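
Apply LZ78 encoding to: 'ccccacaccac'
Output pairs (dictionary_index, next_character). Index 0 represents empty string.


LZ78 encoding steps:
Dictionary: {0: ''}
Step 1: w='' (idx 0), next='c' -> output (0, 'c'), add 'c' as idx 1
Step 2: w='c' (idx 1), next='c' -> output (1, 'c'), add 'cc' as idx 2
Step 3: w='c' (idx 1), next='a' -> output (1, 'a'), add 'ca' as idx 3
Step 4: w='ca' (idx 3), next='c' -> output (3, 'c'), add 'cac' as idx 4
Step 5: w='cac' (idx 4), end of input -> output (4, '')


Encoded: [(0, 'c'), (1, 'c'), (1, 'a'), (3, 'c'), (4, '')]


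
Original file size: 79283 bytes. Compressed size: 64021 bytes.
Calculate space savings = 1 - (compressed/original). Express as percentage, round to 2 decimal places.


ratio = compressed/original = 64021/79283 = 0.8075
savings = 1 - ratio = 1 - 0.8075 = 0.1925
as a percentage: 0.1925 * 100 = 19.25%

Space savings = 1 - 64021/79283 = 19.25%


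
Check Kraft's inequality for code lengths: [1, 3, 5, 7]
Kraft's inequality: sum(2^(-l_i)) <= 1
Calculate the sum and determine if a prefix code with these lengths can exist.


Sum = 2^(-1) + 2^(-3) + 2^(-5) + 2^(-7)
    = 0.5 + 0.125 + 0.03125 + 0.0078125
    = 85/128 = 0.6640625
Since 0.6640625 <= 1, Kraft's inequality IS satisfied.
A prefix code with these lengths CAN exist.

Kraft sum = 0.6640625. Satisfied.


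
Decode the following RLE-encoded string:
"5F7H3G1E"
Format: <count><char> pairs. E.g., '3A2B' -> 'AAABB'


Expanding each <count><char> pair:
  5F -> 'FFFFF'
  7H -> 'HHHHHHH'
  3G -> 'GGG'
  1E -> 'E'

Decoded = FFFFFHHHHHHHGGGE


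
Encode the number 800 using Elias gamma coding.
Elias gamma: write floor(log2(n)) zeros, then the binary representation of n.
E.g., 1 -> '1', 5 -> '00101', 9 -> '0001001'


num_bits = floor(log2(800)) + 1 = 10
leading_zeros = num_bits - 1 = 9
binary(800) = 1100100000

Elias gamma(800) = '000000000' + '1100100000' = 0000000001100100000 (19 bits)


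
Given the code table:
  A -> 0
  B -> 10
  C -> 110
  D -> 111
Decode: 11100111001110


Decoding:
111 -> D
0 -> A
0 -> A
111 -> D
0 -> A
0 -> A
111 -> D
0 -> A


Result: DAADAADA


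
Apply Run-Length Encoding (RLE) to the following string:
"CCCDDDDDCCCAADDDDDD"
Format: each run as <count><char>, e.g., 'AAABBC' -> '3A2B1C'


Scanning runs left to right:
  i=0: run of 'C' x 3 -> '3C'
  i=3: run of 'D' x 5 -> '5D'
  i=8: run of 'C' x 3 -> '3C'
  i=11: run of 'A' x 2 -> '2A'
  i=13: run of 'D' x 6 -> '6D'

RLE = 3C5D3C2A6D


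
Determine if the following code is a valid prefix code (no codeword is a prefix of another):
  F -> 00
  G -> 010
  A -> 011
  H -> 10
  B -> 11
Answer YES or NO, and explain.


Checking each pair (does one codeword prefix another?):
  F='00' vs G='010': no prefix
  F='00' vs A='011': no prefix
  F='00' vs H='10': no prefix
  F='00' vs B='11': no prefix
  G='010' vs F='00': no prefix
  G='010' vs A='011': no prefix
  G='010' vs H='10': no prefix
  G='010' vs B='11': no prefix
  A='011' vs F='00': no prefix
  A='011' vs G='010': no prefix
  A='011' vs H='10': no prefix
  A='011' vs B='11': no prefix
  H='10' vs F='00': no prefix
  H='10' vs G='010': no prefix
  H='10' vs A='011': no prefix
  H='10' vs B='11': no prefix
  B='11' vs F='00': no prefix
  B='11' vs G='010': no prefix
  B='11' vs A='011': no prefix
  B='11' vs H='10': no prefix
No violation found over all pairs.

YES -- this is a valid prefix code. No codeword is a prefix of any other codeword.


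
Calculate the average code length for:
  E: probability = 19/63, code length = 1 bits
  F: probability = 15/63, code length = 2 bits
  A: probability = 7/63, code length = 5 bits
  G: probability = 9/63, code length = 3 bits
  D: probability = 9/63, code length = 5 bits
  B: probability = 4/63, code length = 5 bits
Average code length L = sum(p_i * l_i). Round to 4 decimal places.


Weighted contributions p_i * l_i:
  E: (19/63) * 1 = 19/63
  F: (15/63) * 2 = 30/63
  A: (7/63) * 5 = 35/63
  G: (9/63) * 3 = 27/63
  D: (9/63) * 5 = 45/63
  B: (4/63) * 5 = 20/63
Sum = (19 + 30 + 35 + 27 + 45 + 20)/63 = 176/63

L = 176/63 = 2.7937 bits/symbol


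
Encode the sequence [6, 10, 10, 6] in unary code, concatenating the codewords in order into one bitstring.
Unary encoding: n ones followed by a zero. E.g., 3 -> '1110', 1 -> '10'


Encode each number as n ones followed by a terminating 0:
  6 -> 1111110 (7 bits)
  10 -> 11111111110 (11 bits)
  10 -> 11111111110 (11 bits)
  6 -> 1111110 (7 bits)
Total length = 7 + 11 + 11 + 7 = 36 bits.

Unary([6, 10, 10, 6]) = 111111011111111110111111111101111110 (36 bits)


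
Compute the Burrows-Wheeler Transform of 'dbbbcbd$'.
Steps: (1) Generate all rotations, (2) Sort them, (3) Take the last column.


Rotations (sorted):
  0: $dbbbcbd -> last char: d
  1: bbbcbd$d -> last char: d
  2: bbcbd$db -> last char: b
  3: bcbd$dbb -> last char: b
  4: bd$dbbbc -> last char: c
  5: cbd$dbbb -> last char: b
  6: d$dbbbcb -> last char: b
  7: dbbbcbd$ -> last char: $


BWT = ddbbcbb$


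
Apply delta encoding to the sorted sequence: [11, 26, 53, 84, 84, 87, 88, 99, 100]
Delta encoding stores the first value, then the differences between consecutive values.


First value: 11
Deltas:
  26 - 11 = 15
  53 - 26 = 27
  84 - 53 = 31
  84 - 84 = 0
  87 - 84 = 3
  88 - 87 = 1
  99 - 88 = 11
  100 - 99 = 1


Delta encoded: [11, 15, 27, 31, 0, 3, 1, 11, 1]


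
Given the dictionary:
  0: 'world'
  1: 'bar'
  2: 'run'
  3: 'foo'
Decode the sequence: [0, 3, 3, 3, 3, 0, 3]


Look up each index in the dictionary:
  0 -> 'world'
  3 -> 'foo'
  3 -> 'foo'
  3 -> 'foo'
  3 -> 'foo'
  0 -> 'world'
  3 -> 'foo'

Decoded: "world foo foo foo foo world foo"


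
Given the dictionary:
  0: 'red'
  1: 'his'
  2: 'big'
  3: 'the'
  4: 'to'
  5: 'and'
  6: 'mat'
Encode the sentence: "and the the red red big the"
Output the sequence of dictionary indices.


Look up each word in the dictionary:
  'and' -> 5
  'the' -> 3
  'the' -> 3
  'red' -> 0
  'red' -> 0
  'big' -> 2
  'the' -> 3

Encoded: [5, 3, 3, 0, 0, 2, 3]


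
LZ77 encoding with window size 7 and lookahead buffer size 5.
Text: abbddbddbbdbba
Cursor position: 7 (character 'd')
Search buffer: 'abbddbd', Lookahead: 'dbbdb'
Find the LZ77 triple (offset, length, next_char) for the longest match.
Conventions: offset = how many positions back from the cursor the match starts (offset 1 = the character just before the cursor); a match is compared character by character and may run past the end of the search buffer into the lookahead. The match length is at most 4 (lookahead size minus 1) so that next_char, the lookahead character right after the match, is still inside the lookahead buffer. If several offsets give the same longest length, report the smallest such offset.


Try each offset into the search buffer:
  offset=1 (pos 6, char 'd'): match length 1
  offset=2 (pos 5, char 'b'): match length 0
  offset=3 (pos 4, char 'd'): match length 2
  offset=4 (pos 3, char 'd'): match length 1
  offset=5 (pos 2, char 'b'): match length 0
  offset=6 (pos 1, char 'b'): match length 0
  offset=7 (pos 0, char 'a'): match length 0
Longest match has length 2 at offset 3.
next_char = character at position 7 + 2 = 9 -> 'b'

Best match: offset=3, length=2 (matching 'db' starting at position 4)
LZ77 triple: (3, 2, 'b')


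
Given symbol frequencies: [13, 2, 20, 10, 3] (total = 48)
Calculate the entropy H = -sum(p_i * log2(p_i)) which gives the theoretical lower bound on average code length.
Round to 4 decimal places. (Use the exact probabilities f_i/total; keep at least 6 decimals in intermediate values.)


Per-symbol terms -p_i * log2(p_i) with p_i = f_i/48:
  p = 13/48 = 0.270833: log2(p) = -1.884523, -p*log2(p) = 0.510392
  p = 2/48 = 0.041667: log2(p) = -4.584963, -p*log2(p) = 0.191040
  p = 20/48 = 0.416667: log2(p) = -1.263034, -p*log2(p) = 0.526264
  p = 10/48 = 0.208333: log2(p) = -2.263034, -p*log2(p) = 0.471466
  p = 3/48 = 0.062500: log2(p) = -4.000000, -p*log2(p) = 0.250000
H = 0.510392 + 0.191040 + 0.526264 + 0.471466 + 0.250000 = 1.949162

H = 1.9492 bits/symbol


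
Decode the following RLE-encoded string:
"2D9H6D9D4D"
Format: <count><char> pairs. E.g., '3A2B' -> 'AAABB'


Expanding each <count><char> pair:
  2D -> 'DD'
  9H -> 'HHHHHHHHH'
  6D -> 'DDDDDD'
  9D -> 'DDDDDDDDD'
  4D -> 'DDDD'

Decoded = DDHHHHHHHHHDDDDDDDDDDDDDDDDDDD


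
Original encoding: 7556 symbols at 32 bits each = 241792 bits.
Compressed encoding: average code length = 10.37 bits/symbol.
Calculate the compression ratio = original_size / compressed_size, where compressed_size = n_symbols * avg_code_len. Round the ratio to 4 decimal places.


original_size = n_symbols * orig_bits = 7556 * 32 = 241792 bits
compressed_size = n_symbols * avg_code_len = 7556 * 10.37 = 78355.72 bits
ratio = original_size / compressed_size = 241792 / 78355.72 = 3.0858

Compression ratio = 3.0858


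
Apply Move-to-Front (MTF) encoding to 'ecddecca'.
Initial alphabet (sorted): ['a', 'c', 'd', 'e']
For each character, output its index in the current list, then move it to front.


MTF encoding:
'e': index 3 in ['a', 'c', 'd', 'e'] -> ['e', 'a', 'c', 'd']
'c': index 2 in ['e', 'a', 'c', 'd'] -> ['c', 'e', 'a', 'd']
'd': index 3 in ['c', 'e', 'a', 'd'] -> ['d', 'c', 'e', 'a']
'd': index 0 in ['d', 'c', 'e', 'a'] -> ['d', 'c', 'e', 'a']
'e': index 2 in ['d', 'c', 'e', 'a'] -> ['e', 'd', 'c', 'a']
'c': index 2 in ['e', 'd', 'c', 'a'] -> ['c', 'e', 'd', 'a']
'c': index 0 in ['c', 'e', 'd', 'a'] -> ['c', 'e', 'd', 'a']
'a': index 3 in ['c', 'e', 'd', 'a'] -> ['a', 'c', 'e', 'd']


Output: [3, 2, 3, 0, 2, 2, 0, 3]


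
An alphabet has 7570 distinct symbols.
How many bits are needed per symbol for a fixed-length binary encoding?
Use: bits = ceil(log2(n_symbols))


log2(7570) = 12.8861
Bracket: 2^12 = 4096 < 7570 <= 2^13 = 8192
So ceil(log2(7570)) = 13

bits = ceil(log2(7570)) = ceil(12.8861) = 13 bits


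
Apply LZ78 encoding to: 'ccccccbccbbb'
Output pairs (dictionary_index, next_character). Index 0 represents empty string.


LZ78 encoding steps:
Dictionary: {0: ''}
Step 1: w='' (idx 0), next='c' -> output (0, 'c'), add 'c' as idx 1
Step 2: w='c' (idx 1), next='c' -> output (1, 'c'), add 'cc' as idx 2
Step 3: w='cc' (idx 2), next='c' -> output (2, 'c'), add 'ccc' as idx 3
Step 4: w='' (idx 0), next='b' -> output (0, 'b'), add 'b' as idx 4
Step 5: w='cc' (idx 2), next='b' -> output (2, 'b'), add 'ccb' as idx 5
Step 6: w='b' (idx 4), next='b' -> output (4, 'b'), add 'bb' as idx 6


Encoded: [(0, 'c'), (1, 'c'), (2, 'c'), (0, 'b'), (2, 'b'), (4, 'b')]


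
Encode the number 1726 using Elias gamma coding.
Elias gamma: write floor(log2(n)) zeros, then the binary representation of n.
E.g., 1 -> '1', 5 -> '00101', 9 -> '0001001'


num_bits = floor(log2(1726)) + 1 = 11
leading_zeros = num_bits - 1 = 10
binary(1726) = 11010111110

Elias gamma(1726) = '0000000000' + '11010111110' = 000000000011010111110 (21 bits)


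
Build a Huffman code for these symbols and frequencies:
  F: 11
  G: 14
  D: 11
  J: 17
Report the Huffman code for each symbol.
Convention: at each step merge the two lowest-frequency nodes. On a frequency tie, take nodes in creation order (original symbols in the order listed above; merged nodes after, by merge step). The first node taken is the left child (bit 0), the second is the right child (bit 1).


Huffman tree construction:
Step 1: Merge F(11) + D(11) = 22
Step 2: Merge G(14) + J(17) = 31
Step 3: Merge (F+D)(22) + (G+J)(31) = 53
Read each symbol's code off the tree from the root (left child = 0, right child = 1).

Codes:
  F: 00 (length 2)
  G: 10 (length 2)
  D: 01 (length 2)
  J: 11 (length 2)
Average code length: 106/53 = 2.0000 bits/symbol


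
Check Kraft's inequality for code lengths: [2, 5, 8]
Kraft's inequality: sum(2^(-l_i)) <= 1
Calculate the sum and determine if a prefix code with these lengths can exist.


Sum = 2^(-2) + 2^(-5) + 2^(-8)
    = 0.25 + 0.03125 + 0.00390625
    = 73/256 = 0.28515625
Since 0.28515625 <= 1, Kraft's inequality IS satisfied.
A prefix code with these lengths CAN exist.

Kraft sum = 0.28515625. Satisfied.


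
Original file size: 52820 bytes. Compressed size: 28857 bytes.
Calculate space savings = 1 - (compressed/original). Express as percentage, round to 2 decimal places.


ratio = compressed/original = 28857/52820 = 0.546327
savings = 1 - ratio = 1 - 0.546327 = 0.453673
as a percentage: 0.453673 * 100 = 45.37%

Space savings = 1 - 28857/52820 = 45.37%


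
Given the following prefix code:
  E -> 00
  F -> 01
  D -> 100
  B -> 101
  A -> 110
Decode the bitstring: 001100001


Decoding step by step:
Bits 00 -> E
Bits 110 -> A
Bits 00 -> E
Bits 01 -> F


Decoded message: EAEF


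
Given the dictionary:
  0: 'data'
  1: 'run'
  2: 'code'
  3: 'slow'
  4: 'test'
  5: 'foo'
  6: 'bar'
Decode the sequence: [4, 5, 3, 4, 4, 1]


Look up each index in the dictionary:
  4 -> 'test'
  5 -> 'foo'
  3 -> 'slow'
  4 -> 'test'
  4 -> 'test'
  1 -> 'run'

Decoded: "test foo slow test test run"


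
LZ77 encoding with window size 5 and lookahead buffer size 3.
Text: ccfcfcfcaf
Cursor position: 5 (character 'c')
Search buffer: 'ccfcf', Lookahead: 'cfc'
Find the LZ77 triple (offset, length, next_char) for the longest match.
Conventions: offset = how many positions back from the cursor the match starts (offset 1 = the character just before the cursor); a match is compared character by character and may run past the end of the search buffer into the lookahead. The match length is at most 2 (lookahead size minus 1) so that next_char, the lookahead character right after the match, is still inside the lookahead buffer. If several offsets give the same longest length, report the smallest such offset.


Try each offset into the search buffer:
  offset=1 (pos 4, char 'f'): match length 0
  offset=2 (pos 3, char 'c'): match length 2
  offset=3 (pos 2, char 'f'): match length 0
  offset=4 (pos 1, char 'c'): match length 2
  offset=5 (pos 0, char 'c'): match length 1
Longest match has length 2, found at offsets 2, 4; take the smallest, offset 2.
next_char = character at position 5 + 2 = 7 -> 'c'

Best match: offset=2, length=2 (matching 'cf' starting at position 3)
LZ77 triple: (2, 2, 'c')


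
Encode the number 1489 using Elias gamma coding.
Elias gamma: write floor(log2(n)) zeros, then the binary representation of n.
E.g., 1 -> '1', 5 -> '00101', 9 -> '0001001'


num_bits = floor(log2(1489)) + 1 = 11
leading_zeros = num_bits - 1 = 10
binary(1489) = 10111010001

Elias gamma(1489) = '0000000000' + '10111010001' = 000000000010111010001 (21 bits)


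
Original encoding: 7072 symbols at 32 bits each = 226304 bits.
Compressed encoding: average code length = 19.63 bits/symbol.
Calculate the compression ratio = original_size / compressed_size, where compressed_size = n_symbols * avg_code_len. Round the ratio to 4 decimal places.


original_size = n_symbols * orig_bits = 7072 * 32 = 226304 bits
compressed_size = n_symbols * avg_code_len = 7072 * 19.63 = 138823.36 bits
ratio = original_size / compressed_size = 226304 / 138823.36 = 1.6302

Compression ratio = 1.6302


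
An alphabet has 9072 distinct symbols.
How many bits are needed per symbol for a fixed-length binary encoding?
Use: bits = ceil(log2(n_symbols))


log2(9072) = 13.1472
Bracket: 2^13 = 8192 < 9072 <= 2^14 = 16384
So ceil(log2(9072)) = 14

bits = ceil(log2(9072)) = ceil(13.1472) = 14 bits


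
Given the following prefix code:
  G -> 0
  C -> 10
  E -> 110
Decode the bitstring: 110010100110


Decoding step by step:
Bits 110 -> E
Bits 0 -> G
Bits 10 -> C
Bits 10 -> C
Bits 0 -> G
Bits 110 -> E


Decoded message: EGCCGE


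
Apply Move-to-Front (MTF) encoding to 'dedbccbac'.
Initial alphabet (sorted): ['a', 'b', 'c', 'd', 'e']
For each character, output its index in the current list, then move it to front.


MTF encoding:
'd': index 3 in ['a', 'b', 'c', 'd', 'e'] -> ['d', 'a', 'b', 'c', 'e']
'e': index 4 in ['d', 'a', 'b', 'c', 'e'] -> ['e', 'd', 'a', 'b', 'c']
'd': index 1 in ['e', 'd', 'a', 'b', 'c'] -> ['d', 'e', 'a', 'b', 'c']
'b': index 3 in ['d', 'e', 'a', 'b', 'c'] -> ['b', 'd', 'e', 'a', 'c']
'c': index 4 in ['b', 'd', 'e', 'a', 'c'] -> ['c', 'b', 'd', 'e', 'a']
'c': index 0 in ['c', 'b', 'd', 'e', 'a'] -> ['c', 'b', 'd', 'e', 'a']
'b': index 1 in ['c', 'b', 'd', 'e', 'a'] -> ['b', 'c', 'd', 'e', 'a']
'a': index 4 in ['b', 'c', 'd', 'e', 'a'] -> ['a', 'b', 'c', 'd', 'e']
'c': index 2 in ['a', 'b', 'c', 'd', 'e'] -> ['c', 'a', 'b', 'd', 'e']


Output: [3, 4, 1, 3, 4, 0, 1, 4, 2]


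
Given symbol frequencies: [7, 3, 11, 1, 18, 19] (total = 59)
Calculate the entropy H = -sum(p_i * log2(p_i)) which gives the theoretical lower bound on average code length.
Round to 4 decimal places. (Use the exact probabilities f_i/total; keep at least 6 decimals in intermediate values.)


Per-symbol terms -p_i * log2(p_i) with p_i = f_i/59:
  p = 7/59 = 0.118644: log2(p) = -3.075288, -p*log2(p) = 0.364865
  p = 3/59 = 0.050847: log2(p) = -4.297681, -p*log2(p) = 0.218526
  p = 11/59 = 0.186441: log2(p) = -2.423211, -p*log2(p) = 0.451785
  p = 1/59 = 0.016949: log2(p) = -5.882643, -p*log2(p) = 0.099706
  p = 18/59 = 0.305085: log2(p) = -1.712718, -p*log2(p) = 0.522524
  p = 19/59 = 0.322034: log2(p) = -1.634716, -p*log2(p) = 0.526434
H = 0.364865 + 0.218526 + 0.451785 + 0.099706 + 0.522524 + 0.526434 = 2.183840

H = 2.1838 bits/symbol


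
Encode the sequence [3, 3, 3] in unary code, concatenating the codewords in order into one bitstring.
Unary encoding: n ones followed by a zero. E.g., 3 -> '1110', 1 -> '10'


Encode each number as n ones followed by a terminating 0:
  3 -> 1110 (4 bits)
  3 -> 1110 (4 bits)
  3 -> 1110 (4 bits)
Total length = 4 + 4 + 4 = 12 bits.

Unary([3, 3, 3]) = 111011101110 (12 bits)


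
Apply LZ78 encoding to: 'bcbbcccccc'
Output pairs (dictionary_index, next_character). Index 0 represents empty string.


LZ78 encoding steps:
Dictionary: {0: ''}
Step 1: w='' (idx 0), next='b' -> output (0, 'b'), add 'b' as idx 1
Step 2: w='' (idx 0), next='c' -> output (0, 'c'), add 'c' as idx 2
Step 3: w='b' (idx 1), next='b' -> output (1, 'b'), add 'bb' as idx 3
Step 4: w='c' (idx 2), next='c' -> output (2, 'c'), add 'cc' as idx 4
Step 5: w='cc' (idx 4), next='c' -> output (4, 'c'), add 'ccc' as idx 5
Step 6: w='c' (idx 2), end of input -> output (2, '')


Encoded: [(0, 'b'), (0, 'c'), (1, 'b'), (2, 'c'), (4, 'c'), (2, '')]


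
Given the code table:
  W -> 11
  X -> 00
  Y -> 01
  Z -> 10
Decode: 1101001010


Decoding:
11 -> W
01 -> Y
00 -> X
10 -> Z
10 -> Z


Result: WYXZZ


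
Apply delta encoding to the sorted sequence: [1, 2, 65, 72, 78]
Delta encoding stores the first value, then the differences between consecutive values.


First value: 1
Deltas:
  2 - 1 = 1
  65 - 2 = 63
  72 - 65 = 7
  78 - 72 = 6


Delta encoded: [1, 1, 63, 7, 6]


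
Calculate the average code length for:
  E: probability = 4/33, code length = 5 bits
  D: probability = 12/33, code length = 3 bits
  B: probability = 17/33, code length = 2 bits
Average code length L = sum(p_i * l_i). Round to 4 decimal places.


Weighted contributions p_i * l_i:
  E: (4/33) * 5 = 20/33
  D: (12/33) * 3 = 36/33
  B: (17/33) * 2 = 34/33
Sum = (20 + 36 + 34)/33 = 90/33

L = 90/33 = 2.7273 bits/symbol


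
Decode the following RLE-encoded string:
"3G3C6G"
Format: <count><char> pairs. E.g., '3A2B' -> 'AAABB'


Expanding each <count><char> pair:
  3G -> 'GGG'
  3C -> 'CCC'
  6G -> 'GGGGGG'

Decoded = GGGCCCGGGGGG


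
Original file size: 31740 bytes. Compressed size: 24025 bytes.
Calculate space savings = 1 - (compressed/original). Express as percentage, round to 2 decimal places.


ratio = compressed/original = 24025/31740 = 0.756931
savings = 1 - ratio = 1 - 0.756931 = 0.243069
as a percentage: 0.243069 * 100 = 24.31%

Space savings = 1 - 24025/31740 = 24.31%


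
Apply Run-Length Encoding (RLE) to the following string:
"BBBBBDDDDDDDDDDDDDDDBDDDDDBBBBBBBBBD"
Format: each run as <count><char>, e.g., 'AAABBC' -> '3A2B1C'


Scanning runs left to right:
  i=0: run of 'B' x 5 -> '5B'
  i=5: run of 'D' x 15 -> '15D'
  i=20: run of 'B' x 1 -> '1B'
  i=21: run of 'D' x 5 -> '5D'
  i=26: run of 'B' x 9 -> '9B'
  i=35: run of 'D' x 1 -> '1D'

RLE = 5B15D1B5D9B1D


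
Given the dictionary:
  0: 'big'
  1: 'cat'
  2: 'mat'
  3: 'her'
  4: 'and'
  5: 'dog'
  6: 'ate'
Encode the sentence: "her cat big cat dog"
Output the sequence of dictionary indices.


Look up each word in the dictionary:
  'her' -> 3
  'cat' -> 1
  'big' -> 0
  'cat' -> 1
  'dog' -> 5

Encoded: [3, 1, 0, 1, 5]


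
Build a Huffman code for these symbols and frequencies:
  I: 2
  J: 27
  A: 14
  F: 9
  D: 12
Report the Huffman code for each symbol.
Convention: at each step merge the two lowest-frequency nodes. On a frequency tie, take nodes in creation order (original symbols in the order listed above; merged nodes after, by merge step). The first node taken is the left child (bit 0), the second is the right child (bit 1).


Huffman tree construction:
Step 1: Merge I(2) + F(9) = 11
Step 2: Merge (I+F)(11) + D(12) = 23
Step 3: Merge A(14) + ((I+F)+D)(23) = 37
Step 4: Merge J(27) + (A+((I+F)+D))(37) = 64
Read each symbol's code off the tree from the root (left child = 0, right child = 1).

Codes:
  I: 1100 (length 4)
  J: 0 (length 1)
  A: 10 (length 2)
  F: 1101 (length 4)
  D: 111 (length 3)
Average code length: 135/64 = 2.1094 bits/symbol


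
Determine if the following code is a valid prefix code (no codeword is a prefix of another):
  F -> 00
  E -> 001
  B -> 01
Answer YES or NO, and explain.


Checking each pair (does one codeword prefix another?):
  F='00' vs E='001': prefix -- VIOLATION

NO -- this is NOT a valid prefix code. F (00) is a prefix of E (001).


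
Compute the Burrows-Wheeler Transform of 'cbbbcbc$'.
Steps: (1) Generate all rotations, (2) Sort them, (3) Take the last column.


Rotations (sorted):
  0: $cbbbcbc -> last char: c
  1: bbbcbc$c -> last char: c
  2: bbcbc$cb -> last char: b
  3: bc$cbbbc -> last char: c
  4: bcbc$cbb -> last char: b
  5: c$cbbbcb -> last char: b
  6: cbbbcbc$ -> last char: $
  7: cbc$cbbb -> last char: b


BWT = ccbcbb$b


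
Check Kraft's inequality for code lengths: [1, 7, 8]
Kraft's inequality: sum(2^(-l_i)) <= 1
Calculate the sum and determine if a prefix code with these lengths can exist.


Sum = 2^(-1) + 2^(-7) + 2^(-8)
    = 0.5 + 0.0078125 + 0.00390625
    = 131/256 = 0.51171875
Since 0.51171875 <= 1, Kraft's inequality IS satisfied.
A prefix code with these lengths CAN exist.

Kraft sum = 0.51171875. Satisfied.


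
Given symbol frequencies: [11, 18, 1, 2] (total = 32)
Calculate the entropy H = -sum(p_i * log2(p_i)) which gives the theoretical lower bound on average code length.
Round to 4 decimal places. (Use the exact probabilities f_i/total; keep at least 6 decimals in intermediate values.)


Per-symbol terms -p_i * log2(p_i) with p_i = f_i/32:
  p = 11/32 = 0.343750: log2(p) = -1.540568, -p*log2(p) = 0.529570
  p = 18/32 = 0.562500: log2(p) = -0.830075, -p*log2(p) = 0.466917
  p = 1/32 = 0.031250: log2(p) = -5.000000, -p*log2(p) = 0.156250
  p = 2/32 = 0.062500: log2(p) = -4.000000, -p*log2(p) = 0.250000
H = 0.529570 + 0.466917 + 0.156250 + 0.250000 = 1.402737

H = 1.4027 bits/symbol


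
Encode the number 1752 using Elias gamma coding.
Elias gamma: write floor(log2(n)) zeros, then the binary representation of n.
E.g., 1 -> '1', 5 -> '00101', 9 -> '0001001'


num_bits = floor(log2(1752)) + 1 = 11
leading_zeros = num_bits - 1 = 10
binary(1752) = 11011011000

Elias gamma(1752) = '0000000000' + '11011011000' = 000000000011011011000 (21 bits)


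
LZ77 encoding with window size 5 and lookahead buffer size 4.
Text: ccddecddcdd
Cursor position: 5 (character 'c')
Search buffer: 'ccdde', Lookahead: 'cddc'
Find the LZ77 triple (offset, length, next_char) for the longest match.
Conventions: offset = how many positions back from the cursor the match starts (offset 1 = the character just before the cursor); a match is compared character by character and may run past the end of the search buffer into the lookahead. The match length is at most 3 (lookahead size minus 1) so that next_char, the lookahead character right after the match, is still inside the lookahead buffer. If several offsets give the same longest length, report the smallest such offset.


Try each offset into the search buffer:
  offset=1 (pos 4, char 'e'): match length 0
  offset=2 (pos 3, char 'd'): match length 0
  offset=3 (pos 2, char 'd'): match length 0
  offset=4 (pos 1, char 'c'): match length 3
  offset=5 (pos 0, char 'c'): match length 1
Longest match has length 3 at offset 4.
next_char = character at position 5 + 3 = 8 -> 'c'

Best match: offset=4, length=3 (matching 'cdd' starting at position 1)
LZ77 triple: (4, 3, 'c')


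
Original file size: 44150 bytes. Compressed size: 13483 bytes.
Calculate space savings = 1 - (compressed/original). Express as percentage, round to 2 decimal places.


ratio = compressed/original = 13483/44150 = 0.305391
savings = 1 - ratio = 1 - 0.305391 = 0.694609
as a percentage: 0.694609 * 100 = 69.46%

Space savings = 1 - 13483/44150 = 69.46%


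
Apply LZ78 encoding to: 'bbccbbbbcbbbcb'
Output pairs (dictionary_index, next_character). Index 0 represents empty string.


LZ78 encoding steps:
Dictionary: {0: ''}
Step 1: w='' (idx 0), next='b' -> output (0, 'b'), add 'b' as idx 1
Step 2: w='b' (idx 1), next='c' -> output (1, 'c'), add 'bc' as idx 2
Step 3: w='' (idx 0), next='c' -> output (0, 'c'), add 'c' as idx 3
Step 4: w='b' (idx 1), next='b' -> output (1, 'b'), add 'bb' as idx 4
Step 5: w='bb' (idx 4), next='c' -> output (4, 'c'), add 'bbc' as idx 5
Step 6: w='bb' (idx 4), next='b' -> output (4, 'b'), add 'bbb' as idx 6
Step 7: w='c' (idx 3), next='b' -> output (3, 'b'), add 'cb' as idx 7


Encoded: [(0, 'b'), (1, 'c'), (0, 'c'), (1, 'b'), (4, 'c'), (4, 'b'), (3, 'b')]


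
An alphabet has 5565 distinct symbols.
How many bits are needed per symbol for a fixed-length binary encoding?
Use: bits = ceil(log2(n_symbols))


log2(5565) = 12.4422
Bracket: 2^12 = 4096 < 5565 <= 2^13 = 8192
So ceil(log2(5565)) = 13

bits = ceil(log2(5565)) = ceil(12.4422) = 13 bits


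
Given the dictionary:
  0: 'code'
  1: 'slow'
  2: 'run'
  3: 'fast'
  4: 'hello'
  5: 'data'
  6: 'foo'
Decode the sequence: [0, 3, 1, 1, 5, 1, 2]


Look up each index in the dictionary:
  0 -> 'code'
  3 -> 'fast'
  1 -> 'slow'
  1 -> 'slow'
  5 -> 'data'
  1 -> 'slow'
  2 -> 'run'

Decoded: "code fast slow slow data slow run"


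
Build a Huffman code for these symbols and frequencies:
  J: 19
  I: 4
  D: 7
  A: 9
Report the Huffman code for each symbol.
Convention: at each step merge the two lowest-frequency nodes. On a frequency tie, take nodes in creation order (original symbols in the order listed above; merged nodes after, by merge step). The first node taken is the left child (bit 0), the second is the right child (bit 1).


Huffman tree construction:
Step 1: Merge I(4) + D(7) = 11
Step 2: Merge A(9) + (I+D)(11) = 20
Step 3: Merge J(19) + (A+(I+D))(20) = 39
Read each symbol's code off the tree from the root (left child = 0, right child = 1).

Codes:
  J: 0 (length 1)
  I: 110 (length 3)
  D: 111 (length 3)
  A: 10 (length 2)
Average code length: 70/39 = 1.7949 bits/symbol


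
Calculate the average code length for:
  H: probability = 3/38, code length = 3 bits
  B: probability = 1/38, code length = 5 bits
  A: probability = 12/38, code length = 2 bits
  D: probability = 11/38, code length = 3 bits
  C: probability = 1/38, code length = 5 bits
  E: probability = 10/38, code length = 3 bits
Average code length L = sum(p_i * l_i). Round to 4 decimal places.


Weighted contributions p_i * l_i:
  H: (3/38) * 3 = 9/38
  B: (1/38) * 5 = 5/38
  A: (12/38) * 2 = 24/38
  D: (11/38) * 3 = 33/38
  C: (1/38) * 5 = 5/38
  E: (10/38) * 3 = 30/38
Sum = (9 + 5 + 24 + 33 + 5 + 30)/38 = 106/38

L = 106/38 = 2.7895 bits/symbol


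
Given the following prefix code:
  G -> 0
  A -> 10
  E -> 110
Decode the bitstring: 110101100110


Decoding step by step:
Bits 110 -> E
Bits 10 -> A
Bits 110 -> E
Bits 0 -> G
Bits 110 -> E


Decoded message: EAEGE


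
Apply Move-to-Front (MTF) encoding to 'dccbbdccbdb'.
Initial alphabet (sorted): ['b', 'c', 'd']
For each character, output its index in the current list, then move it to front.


MTF encoding:
'd': index 2 in ['b', 'c', 'd'] -> ['d', 'b', 'c']
'c': index 2 in ['d', 'b', 'c'] -> ['c', 'd', 'b']
'c': index 0 in ['c', 'd', 'b'] -> ['c', 'd', 'b']
'b': index 2 in ['c', 'd', 'b'] -> ['b', 'c', 'd']
'b': index 0 in ['b', 'c', 'd'] -> ['b', 'c', 'd']
'd': index 2 in ['b', 'c', 'd'] -> ['d', 'b', 'c']
'c': index 2 in ['d', 'b', 'c'] -> ['c', 'd', 'b']
'c': index 0 in ['c', 'd', 'b'] -> ['c', 'd', 'b']
'b': index 2 in ['c', 'd', 'b'] -> ['b', 'c', 'd']
'd': index 2 in ['b', 'c', 'd'] -> ['d', 'b', 'c']
'b': index 1 in ['d', 'b', 'c'] -> ['b', 'd', 'c']


Output: [2, 2, 0, 2, 0, 2, 2, 0, 2, 2, 1]


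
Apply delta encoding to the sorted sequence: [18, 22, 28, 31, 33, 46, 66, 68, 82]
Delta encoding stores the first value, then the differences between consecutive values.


First value: 18
Deltas:
  22 - 18 = 4
  28 - 22 = 6
  31 - 28 = 3
  33 - 31 = 2
  46 - 33 = 13
  66 - 46 = 20
  68 - 66 = 2
  82 - 68 = 14


Delta encoded: [18, 4, 6, 3, 2, 13, 20, 2, 14]


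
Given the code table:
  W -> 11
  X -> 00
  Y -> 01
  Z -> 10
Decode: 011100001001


Decoding:
01 -> Y
11 -> W
00 -> X
00 -> X
10 -> Z
01 -> Y


Result: YWXXZY


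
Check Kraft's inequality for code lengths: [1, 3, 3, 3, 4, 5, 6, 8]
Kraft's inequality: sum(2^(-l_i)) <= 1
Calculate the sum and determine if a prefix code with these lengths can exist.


Sum = 2^(-1) + 2^(-3) + 2^(-3) + 2^(-3) + 2^(-4) + 2^(-5) + 2^(-6) + 2^(-8)
    = 0.5 + 0.125 + 0.125 + 0.125 + 0.0625 + 0.03125 + 0.015625 + 0.00390625
    = 253/256 = 0.98828125
Since 0.98828125 <= 1, Kraft's inequality IS satisfied.
A prefix code with these lengths CAN exist.

Kraft sum = 0.98828125. Satisfied.


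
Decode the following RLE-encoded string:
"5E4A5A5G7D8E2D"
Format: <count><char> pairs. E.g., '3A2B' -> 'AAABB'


Expanding each <count><char> pair:
  5E -> 'EEEEE'
  4A -> 'AAAA'
  5A -> 'AAAAA'
  5G -> 'GGGGG'
  7D -> 'DDDDDDD'
  8E -> 'EEEEEEEE'
  2D -> 'DD'

Decoded = EEEEEAAAAAAAAAGGGGGDDDDDDDEEEEEEEEDD


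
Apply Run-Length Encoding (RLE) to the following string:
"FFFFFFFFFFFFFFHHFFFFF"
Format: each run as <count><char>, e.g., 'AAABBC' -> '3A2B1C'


Scanning runs left to right:
  i=0: run of 'F' x 14 -> '14F'
  i=14: run of 'H' x 2 -> '2H'
  i=16: run of 'F' x 5 -> '5F'

RLE = 14F2H5F


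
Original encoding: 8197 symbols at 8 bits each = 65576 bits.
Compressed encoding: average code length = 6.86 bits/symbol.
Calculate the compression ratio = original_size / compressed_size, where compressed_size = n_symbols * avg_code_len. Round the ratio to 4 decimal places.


original_size = n_symbols * orig_bits = 8197 * 8 = 65576 bits
compressed_size = n_symbols * avg_code_len = 8197 * 6.86 = 56231.42 bits
ratio = original_size / compressed_size = 65576 / 56231.42 = 1.1662

Compression ratio = 1.1662


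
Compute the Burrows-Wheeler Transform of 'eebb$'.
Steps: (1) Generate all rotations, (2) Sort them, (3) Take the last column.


Rotations (sorted):
  0: $eebb -> last char: b
  1: b$eeb -> last char: b
  2: bb$ee -> last char: e
  3: ebb$e -> last char: e
  4: eebb$ -> last char: $


BWT = bbee$


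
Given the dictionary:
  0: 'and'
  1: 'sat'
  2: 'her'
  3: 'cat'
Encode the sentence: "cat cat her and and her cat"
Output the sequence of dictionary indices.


Look up each word in the dictionary:
  'cat' -> 3
  'cat' -> 3
  'her' -> 2
  'and' -> 0
  'and' -> 0
  'her' -> 2
  'cat' -> 3

Encoded: [3, 3, 2, 0, 0, 2, 3]


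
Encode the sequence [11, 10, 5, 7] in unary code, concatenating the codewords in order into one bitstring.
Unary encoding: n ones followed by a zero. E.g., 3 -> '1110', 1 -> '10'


Encode each number as n ones followed by a terminating 0:
  11 -> 111111111110 (12 bits)
  10 -> 11111111110 (11 bits)
  5 -> 111110 (6 bits)
  7 -> 11111110 (8 bits)
Total length = 12 + 11 + 6 + 8 = 37 bits.

Unary([11, 10, 5, 7]) = 1111111111101111111111011111011111110 (37 bits)


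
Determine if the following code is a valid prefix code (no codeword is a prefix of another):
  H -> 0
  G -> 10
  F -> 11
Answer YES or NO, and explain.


Checking each pair (does one codeword prefix another?):
  H='0' vs G='10': no prefix
  H='0' vs F='11': no prefix
  G='10' vs H='0': no prefix
  G='10' vs F='11': no prefix
  F='11' vs H='0': no prefix
  F='11' vs G='10': no prefix
No violation found over all pairs.

YES -- this is a valid prefix code. No codeword is a prefix of any other codeword.


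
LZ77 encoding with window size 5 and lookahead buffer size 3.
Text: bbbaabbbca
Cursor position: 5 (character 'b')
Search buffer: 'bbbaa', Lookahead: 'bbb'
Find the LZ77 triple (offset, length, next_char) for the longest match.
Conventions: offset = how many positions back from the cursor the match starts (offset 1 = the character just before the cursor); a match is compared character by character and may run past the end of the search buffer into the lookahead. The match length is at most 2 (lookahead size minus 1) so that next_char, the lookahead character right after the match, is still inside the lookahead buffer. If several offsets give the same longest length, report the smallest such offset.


Try each offset into the search buffer:
  offset=1 (pos 4, char 'a'): match length 0
  offset=2 (pos 3, char 'a'): match length 0
  offset=3 (pos 2, char 'b'): match length 1
  offset=4 (pos 1, char 'b'): match length 2
  offset=5 (pos 0, char 'b'): match length 2
Longest match has length 2, found at offsets 4, 5; take the smallest, offset 4.
next_char = character at position 5 + 2 = 7 -> 'b'

Best match: offset=4, length=2 (matching 'bb' starting at position 1)
LZ77 triple: (4, 2, 'b')


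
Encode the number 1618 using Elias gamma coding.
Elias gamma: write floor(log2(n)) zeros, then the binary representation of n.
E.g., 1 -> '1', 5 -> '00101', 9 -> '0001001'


num_bits = floor(log2(1618)) + 1 = 11
leading_zeros = num_bits - 1 = 10
binary(1618) = 11001010010

Elias gamma(1618) = '0000000000' + '11001010010' = 000000000011001010010 (21 bits)


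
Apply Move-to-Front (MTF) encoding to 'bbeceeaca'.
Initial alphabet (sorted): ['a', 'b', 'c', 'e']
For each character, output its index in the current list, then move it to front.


MTF encoding:
'b': index 1 in ['a', 'b', 'c', 'e'] -> ['b', 'a', 'c', 'e']
'b': index 0 in ['b', 'a', 'c', 'e'] -> ['b', 'a', 'c', 'e']
'e': index 3 in ['b', 'a', 'c', 'e'] -> ['e', 'b', 'a', 'c']
'c': index 3 in ['e', 'b', 'a', 'c'] -> ['c', 'e', 'b', 'a']
'e': index 1 in ['c', 'e', 'b', 'a'] -> ['e', 'c', 'b', 'a']
'e': index 0 in ['e', 'c', 'b', 'a'] -> ['e', 'c', 'b', 'a']
'a': index 3 in ['e', 'c', 'b', 'a'] -> ['a', 'e', 'c', 'b']
'c': index 2 in ['a', 'e', 'c', 'b'] -> ['c', 'a', 'e', 'b']
'a': index 1 in ['c', 'a', 'e', 'b'] -> ['a', 'c', 'e', 'b']


Output: [1, 0, 3, 3, 1, 0, 3, 2, 1]


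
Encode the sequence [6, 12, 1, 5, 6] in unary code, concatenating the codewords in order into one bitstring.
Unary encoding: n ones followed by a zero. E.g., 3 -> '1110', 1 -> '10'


Encode each number as n ones followed by a terminating 0:
  6 -> 1111110 (7 bits)
  12 -> 1111111111110 (13 bits)
  1 -> 10 (2 bits)
  5 -> 111110 (6 bits)
  6 -> 1111110 (7 bits)
Total length = 7 + 13 + 2 + 6 + 7 = 35 bits.

Unary([6, 12, 1, 5, 6]) = 11111101111111111110101111101111110 (35 bits)


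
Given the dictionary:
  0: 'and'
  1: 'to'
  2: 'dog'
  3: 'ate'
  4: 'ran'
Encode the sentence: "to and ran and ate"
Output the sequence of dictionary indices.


Look up each word in the dictionary:
  'to' -> 1
  'and' -> 0
  'ran' -> 4
  'and' -> 0
  'ate' -> 3

Encoded: [1, 0, 4, 0, 3]


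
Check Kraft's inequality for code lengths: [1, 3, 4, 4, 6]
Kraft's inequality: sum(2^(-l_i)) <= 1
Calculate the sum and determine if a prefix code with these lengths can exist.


Sum = 2^(-1) + 2^(-3) + 2^(-4) + 2^(-4) + 2^(-6)
    = 0.5 + 0.125 + 0.0625 + 0.0625 + 0.015625
    = 49/64 = 0.765625
Since 0.765625 <= 1, Kraft's inequality IS satisfied.
A prefix code with these lengths CAN exist.

Kraft sum = 0.765625. Satisfied.


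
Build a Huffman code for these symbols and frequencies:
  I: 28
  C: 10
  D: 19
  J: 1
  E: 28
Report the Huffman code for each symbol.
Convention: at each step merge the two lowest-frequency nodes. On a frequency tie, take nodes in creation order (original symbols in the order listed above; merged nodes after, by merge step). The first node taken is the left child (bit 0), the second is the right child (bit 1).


Huffman tree construction:
Step 1: Merge J(1) + C(10) = 11
Step 2: Merge (J+C)(11) + D(19) = 30
Step 3: Merge I(28) + E(28) = 56
Step 4: Merge ((J+C)+D)(30) + (I+E)(56) = 86
Read each symbol's code off the tree from the root (left child = 0, right child = 1).

Codes:
  I: 10 (length 2)
  C: 001 (length 3)
  D: 01 (length 2)
  J: 000 (length 3)
  E: 11 (length 2)
Average code length: 183/86 = 2.1279 bits/symbol


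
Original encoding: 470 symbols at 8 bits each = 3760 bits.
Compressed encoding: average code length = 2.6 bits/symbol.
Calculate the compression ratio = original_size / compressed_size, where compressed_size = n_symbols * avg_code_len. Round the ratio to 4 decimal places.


original_size = n_symbols * orig_bits = 470 * 8 = 3760 bits
compressed_size = n_symbols * avg_code_len = 470 * 2.6 = 1222.0 bits
ratio = original_size / compressed_size = 3760 / 1222.0 = 3.0769

Compression ratio = 3.0769


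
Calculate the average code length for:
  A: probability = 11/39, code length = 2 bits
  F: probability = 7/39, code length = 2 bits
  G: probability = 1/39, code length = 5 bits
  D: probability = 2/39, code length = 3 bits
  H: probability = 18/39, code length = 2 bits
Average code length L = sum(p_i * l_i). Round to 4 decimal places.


Weighted contributions p_i * l_i:
  A: (11/39) * 2 = 22/39
  F: (7/39) * 2 = 14/39
  G: (1/39) * 5 = 5/39
  D: (2/39) * 3 = 6/39
  H: (18/39) * 2 = 36/39
Sum = (22 + 14 + 5 + 6 + 36)/39 = 83/39

L = 83/39 = 2.1282 bits/symbol


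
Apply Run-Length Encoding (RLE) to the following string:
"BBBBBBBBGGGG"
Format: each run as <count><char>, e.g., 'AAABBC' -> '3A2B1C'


Scanning runs left to right:
  i=0: run of 'B' x 8 -> '8B'
  i=8: run of 'G' x 4 -> '4G'

RLE = 8B4G


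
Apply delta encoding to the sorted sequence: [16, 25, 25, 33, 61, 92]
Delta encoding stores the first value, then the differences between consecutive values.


First value: 16
Deltas:
  25 - 16 = 9
  25 - 25 = 0
  33 - 25 = 8
  61 - 33 = 28
  92 - 61 = 31


Delta encoded: [16, 9, 0, 8, 28, 31]


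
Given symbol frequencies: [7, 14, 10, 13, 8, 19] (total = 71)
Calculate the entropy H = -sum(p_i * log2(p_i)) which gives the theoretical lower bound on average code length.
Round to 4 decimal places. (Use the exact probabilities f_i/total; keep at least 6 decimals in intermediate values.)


Per-symbol terms -p_i * log2(p_i) with p_i = f_i/71:
  p = 7/71 = 0.098592: log2(p) = -3.342392, -p*log2(p) = 0.329532
  p = 14/71 = 0.197183: log2(p) = -2.342392, -p*log2(p) = 0.461880
  p = 10/71 = 0.140845: log2(p) = -2.827819, -p*log2(p) = 0.398284
  p = 13/71 = 0.183099: log2(p) = -2.449307, -p*log2(p) = 0.448465
  p = 8/71 = 0.112676: log2(p) = -3.149747, -p*log2(p) = 0.354901
  p = 19/71 = 0.267606: log2(p) = -1.901820, -p*log2(p) = 0.508938
H = 0.329532 + 0.461880 + 0.398284 + 0.448465 + 0.354901 + 0.508938 = 2.502000

H = 2.502 bits/symbol


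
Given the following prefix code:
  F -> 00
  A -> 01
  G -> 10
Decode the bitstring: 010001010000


Decoding step by step:
Bits 01 -> A
Bits 00 -> F
Bits 01 -> A
Bits 01 -> A
Bits 00 -> F
Bits 00 -> F


Decoded message: AFAAFF


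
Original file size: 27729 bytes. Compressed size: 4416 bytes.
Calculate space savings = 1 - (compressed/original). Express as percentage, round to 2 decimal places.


ratio = compressed/original = 4416/27729 = 0.159256
savings = 1 - ratio = 1 - 0.159256 = 0.840744
as a percentage: 0.840744 * 100 = 84.07%

Space savings = 1 - 4416/27729 = 84.07%
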